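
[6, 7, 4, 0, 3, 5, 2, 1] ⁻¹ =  [3, 7, 6, 4, 2, 5, 0, 1] 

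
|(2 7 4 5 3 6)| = 6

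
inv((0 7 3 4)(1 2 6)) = (0 4 3 7)(1 6 2)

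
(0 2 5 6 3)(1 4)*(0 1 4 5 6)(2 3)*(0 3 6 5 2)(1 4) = (0 6)(1 2 5 3 4)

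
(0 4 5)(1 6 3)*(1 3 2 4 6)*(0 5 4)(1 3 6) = (0 1 3 6 2)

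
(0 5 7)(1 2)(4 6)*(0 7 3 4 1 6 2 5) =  (1 5 3 4 2 6)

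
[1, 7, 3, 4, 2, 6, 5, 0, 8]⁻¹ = [7, 0, 4, 2, 3, 6, 5, 1, 8]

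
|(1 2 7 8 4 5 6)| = 7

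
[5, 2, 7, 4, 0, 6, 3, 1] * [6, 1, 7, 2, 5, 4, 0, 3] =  [4, 7, 3, 5, 6, 0, 2, 1]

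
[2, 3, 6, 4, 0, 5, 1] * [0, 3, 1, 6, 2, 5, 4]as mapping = [0→1, 1→6, 2→4, 3→2, 4→0, 5→5, 6→3]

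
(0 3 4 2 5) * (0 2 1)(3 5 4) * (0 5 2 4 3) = (0 2 3)(1 5 4)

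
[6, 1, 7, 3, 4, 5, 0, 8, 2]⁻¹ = [6, 1, 8, 3, 4, 5, 0, 2, 7]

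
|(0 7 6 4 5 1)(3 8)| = 6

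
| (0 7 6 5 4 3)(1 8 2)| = 6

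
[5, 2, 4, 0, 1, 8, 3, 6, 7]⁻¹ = [3, 4, 1, 6, 2, 0, 7, 8, 5]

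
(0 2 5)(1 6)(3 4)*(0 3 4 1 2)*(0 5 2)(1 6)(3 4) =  (0 5 4 3 6)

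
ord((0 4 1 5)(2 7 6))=12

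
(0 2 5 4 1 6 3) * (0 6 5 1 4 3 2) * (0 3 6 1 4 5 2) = (0 3 1 2 4 5 6)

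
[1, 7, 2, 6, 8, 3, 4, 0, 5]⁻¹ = [7, 0, 2, 5, 6, 8, 3, 1, 4]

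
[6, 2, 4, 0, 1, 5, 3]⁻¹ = [3, 4, 1, 6, 2, 5, 0]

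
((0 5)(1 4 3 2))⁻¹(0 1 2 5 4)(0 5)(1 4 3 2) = (0 3 5 4 1)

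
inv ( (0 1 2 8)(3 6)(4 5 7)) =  (0 8 2 1)(3 6)(4 7 5)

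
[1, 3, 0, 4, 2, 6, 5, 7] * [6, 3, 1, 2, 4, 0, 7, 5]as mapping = [0→3, 1→2, 2→6, 3→4, 4→1, 5→7, 6→0, 7→5]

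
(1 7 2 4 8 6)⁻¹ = (1 6 8 4 2 7)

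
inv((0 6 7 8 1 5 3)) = (0 3 5 1 8 7 6)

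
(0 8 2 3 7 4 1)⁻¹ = (0 1 4 7 3 2 8)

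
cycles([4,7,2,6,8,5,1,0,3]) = (0 4 8 3 6 1 7) 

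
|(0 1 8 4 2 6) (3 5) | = 6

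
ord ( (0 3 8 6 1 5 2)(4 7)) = 14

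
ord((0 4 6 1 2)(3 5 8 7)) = 20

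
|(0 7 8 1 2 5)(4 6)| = 6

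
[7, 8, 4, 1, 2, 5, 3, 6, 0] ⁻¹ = [8, 3, 4, 6, 2, 5, 7, 0, 1] 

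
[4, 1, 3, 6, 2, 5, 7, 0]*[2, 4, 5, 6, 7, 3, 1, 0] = [7, 4, 6, 1, 5, 3, 0, 2]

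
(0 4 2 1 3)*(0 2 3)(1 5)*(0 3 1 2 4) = (1 3 4)(2 5)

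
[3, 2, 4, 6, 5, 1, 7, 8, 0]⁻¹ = [8, 5, 1, 0, 2, 4, 3, 6, 7]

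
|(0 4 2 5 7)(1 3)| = 10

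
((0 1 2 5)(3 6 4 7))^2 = (0 2)(1 5)(3 4)(6 7)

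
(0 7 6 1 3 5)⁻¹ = (0 5 3 1 6 7)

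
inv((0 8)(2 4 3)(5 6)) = (0 8)(2 3 4)(5 6)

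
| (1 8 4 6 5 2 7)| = 7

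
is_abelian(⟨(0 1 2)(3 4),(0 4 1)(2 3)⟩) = no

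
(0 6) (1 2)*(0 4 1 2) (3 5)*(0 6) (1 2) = (1 6 4 2) (3 5) 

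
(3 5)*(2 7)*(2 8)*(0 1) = (0 1)(2 7 8)(3 5)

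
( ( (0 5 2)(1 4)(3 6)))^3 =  (1 4)(3 6)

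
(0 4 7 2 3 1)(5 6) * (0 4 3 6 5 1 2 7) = (0 3 2 6 1 4)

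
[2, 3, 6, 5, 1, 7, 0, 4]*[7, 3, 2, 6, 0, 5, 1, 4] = [2, 6, 1, 5, 3, 4, 7, 0]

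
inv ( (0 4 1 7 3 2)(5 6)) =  (0 2 3 7 1 4)(5 6)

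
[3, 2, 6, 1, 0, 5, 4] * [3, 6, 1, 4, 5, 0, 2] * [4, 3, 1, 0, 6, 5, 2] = [6, 3, 1, 2, 0, 4, 5]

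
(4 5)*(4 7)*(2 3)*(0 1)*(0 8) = (0 1 8)(2 3)(4 5 7)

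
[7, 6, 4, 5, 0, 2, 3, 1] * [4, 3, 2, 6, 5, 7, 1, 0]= [0, 1, 5, 7, 4, 2, 6, 3]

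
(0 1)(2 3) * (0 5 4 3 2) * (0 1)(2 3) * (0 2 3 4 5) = (0 2 4 3 1)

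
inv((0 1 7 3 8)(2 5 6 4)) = (0 8 3 7 1)(2 4 6 5)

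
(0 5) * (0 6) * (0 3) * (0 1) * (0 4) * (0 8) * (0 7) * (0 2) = (0 5 6 3 1 4 8 7 2)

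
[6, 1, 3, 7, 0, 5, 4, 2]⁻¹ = [4, 1, 7, 2, 6, 5, 0, 3]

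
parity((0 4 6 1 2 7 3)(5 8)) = odd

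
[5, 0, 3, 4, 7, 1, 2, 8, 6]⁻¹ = [1, 5, 6, 2, 3, 0, 8, 4, 7]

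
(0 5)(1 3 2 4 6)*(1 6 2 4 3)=(0 5)(2 3 4)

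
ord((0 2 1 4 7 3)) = 6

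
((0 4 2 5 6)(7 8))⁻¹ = (0 6 5 2 4)(7 8)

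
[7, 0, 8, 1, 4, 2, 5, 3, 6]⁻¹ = [1, 3, 5, 7, 4, 6, 8, 0, 2]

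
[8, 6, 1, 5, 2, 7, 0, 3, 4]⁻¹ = [6, 2, 4, 7, 8, 3, 1, 5, 0]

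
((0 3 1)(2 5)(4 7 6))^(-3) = (2 5)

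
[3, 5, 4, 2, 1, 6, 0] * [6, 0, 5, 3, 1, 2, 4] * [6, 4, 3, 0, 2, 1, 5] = [0, 3, 4, 1, 6, 2, 5]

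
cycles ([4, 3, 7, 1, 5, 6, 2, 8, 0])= (0 4 5 6 2 7 8)(1 3)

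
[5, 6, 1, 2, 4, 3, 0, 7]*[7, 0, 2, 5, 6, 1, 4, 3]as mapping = [0→1, 1→4, 2→0, 3→2, 4→6, 5→5, 6→7, 7→3]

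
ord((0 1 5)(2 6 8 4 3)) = 15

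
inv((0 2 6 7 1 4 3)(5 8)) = (0 3 4 1 7 6 2)(5 8)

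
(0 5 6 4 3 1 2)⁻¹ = (0 2 1 3 4 6 5)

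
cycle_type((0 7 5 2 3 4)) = 6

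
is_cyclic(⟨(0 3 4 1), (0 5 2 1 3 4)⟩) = no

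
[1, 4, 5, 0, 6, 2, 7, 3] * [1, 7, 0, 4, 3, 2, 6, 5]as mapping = [0→7, 1→3, 2→2, 3→1, 4→6, 5→0, 6→5, 7→4]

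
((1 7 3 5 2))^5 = ()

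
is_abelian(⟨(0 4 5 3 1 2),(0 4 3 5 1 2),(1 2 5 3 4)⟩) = no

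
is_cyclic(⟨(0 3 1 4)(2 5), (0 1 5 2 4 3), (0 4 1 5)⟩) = no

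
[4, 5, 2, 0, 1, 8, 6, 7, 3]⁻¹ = [3, 4, 2, 8, 0, 1, 6, 7, 5]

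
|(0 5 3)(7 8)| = 6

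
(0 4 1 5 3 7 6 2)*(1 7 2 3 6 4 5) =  (0 5 6 3 2)(4 7)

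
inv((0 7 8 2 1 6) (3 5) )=(0 6 1 2 8 7) (3 5) 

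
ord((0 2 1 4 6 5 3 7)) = 8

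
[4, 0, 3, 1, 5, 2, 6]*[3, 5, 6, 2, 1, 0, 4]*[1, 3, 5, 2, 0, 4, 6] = [3, 2, 5, 4, 1, 6, 0]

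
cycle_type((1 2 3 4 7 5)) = 6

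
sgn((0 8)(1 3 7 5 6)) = -1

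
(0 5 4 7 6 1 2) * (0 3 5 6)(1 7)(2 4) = (0 6 7)(1 4)(2 3 5)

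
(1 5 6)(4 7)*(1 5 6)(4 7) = (1 6 5)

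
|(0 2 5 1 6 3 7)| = 7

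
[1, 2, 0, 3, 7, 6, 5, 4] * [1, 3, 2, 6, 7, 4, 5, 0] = [3, 2, 1, 6, 0, 5, 4, 7]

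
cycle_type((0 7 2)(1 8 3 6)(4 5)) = 2.3.4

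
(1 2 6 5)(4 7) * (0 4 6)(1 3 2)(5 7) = (0 4 5 3 2)(6 7)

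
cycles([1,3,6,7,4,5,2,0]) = (0 1 3 7)(2 6)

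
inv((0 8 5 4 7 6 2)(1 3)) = (0 2 6 7 4 5 8)(1 3)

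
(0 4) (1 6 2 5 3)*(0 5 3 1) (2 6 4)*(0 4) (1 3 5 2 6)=(0 6 1) (2 5 3 4) 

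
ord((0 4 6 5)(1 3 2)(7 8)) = 12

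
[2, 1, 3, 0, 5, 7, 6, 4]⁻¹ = [3, 1, 0, 2, 7, 4, 6, 5]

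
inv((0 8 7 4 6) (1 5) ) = (0 6 4 7 8) (1 5) 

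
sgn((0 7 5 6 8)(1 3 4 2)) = -1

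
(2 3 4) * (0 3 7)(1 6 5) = (0 3 4 2 7)(1 6 5)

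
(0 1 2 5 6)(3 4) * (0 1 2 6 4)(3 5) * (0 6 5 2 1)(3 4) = (0 1 5 3 6)(2 4)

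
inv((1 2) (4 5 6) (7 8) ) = (1 2) (4 6 5) (7 8) 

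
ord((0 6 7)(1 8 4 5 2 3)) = 6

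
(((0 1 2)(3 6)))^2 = (0 2 1)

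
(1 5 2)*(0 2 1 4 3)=(0 2 4 3) (1 5) 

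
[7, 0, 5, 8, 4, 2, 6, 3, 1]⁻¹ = [1, 8, 5, 7, 4, 2, 6, 0, 3]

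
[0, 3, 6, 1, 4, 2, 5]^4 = [0, 1, 6, 3, 4, 2, 5]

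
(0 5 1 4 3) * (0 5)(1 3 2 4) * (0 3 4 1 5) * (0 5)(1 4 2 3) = (0 1)(2 4 3 5)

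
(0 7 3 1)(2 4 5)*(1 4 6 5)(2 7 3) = (0 3 4 1)(2 6 5 7)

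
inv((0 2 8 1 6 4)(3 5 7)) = (0 4 6 1 8 2)(3 7 5)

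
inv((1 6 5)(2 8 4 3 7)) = (1 5 6)(2 7 3 4 8)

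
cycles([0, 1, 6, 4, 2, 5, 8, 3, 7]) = (2 6 8 7 3 4)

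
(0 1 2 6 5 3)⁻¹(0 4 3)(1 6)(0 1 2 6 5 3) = (0 1 4)(2 5)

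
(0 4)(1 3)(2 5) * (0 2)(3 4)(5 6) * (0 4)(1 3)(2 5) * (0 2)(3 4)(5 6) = (0 1 2 5 3 4 6)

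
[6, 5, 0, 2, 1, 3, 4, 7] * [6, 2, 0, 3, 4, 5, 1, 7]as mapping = [0→1, 1→5, 2→6, 3→0, 4→2, 5→3, 6→4, 7→7]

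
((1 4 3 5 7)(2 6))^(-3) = (1 3 7 4 5)(2 6)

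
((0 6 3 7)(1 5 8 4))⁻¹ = (0 7 3 6)(1 4 8 5)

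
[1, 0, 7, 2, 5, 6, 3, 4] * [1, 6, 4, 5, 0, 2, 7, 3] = [6, 1, 3, 4, 2, 7, 5, 0]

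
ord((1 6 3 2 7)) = 5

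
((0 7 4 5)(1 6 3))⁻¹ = (0 5 4 7)(1 3 6)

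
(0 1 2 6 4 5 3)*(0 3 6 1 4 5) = (0 4)(1 2)(5 6)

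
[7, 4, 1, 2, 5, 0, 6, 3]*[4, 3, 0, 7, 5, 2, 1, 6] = [6, 5, 3, 0, 2, 4, 1, 7]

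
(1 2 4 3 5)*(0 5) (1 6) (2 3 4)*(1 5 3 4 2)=(0 3) (1 4 2) (5 6) 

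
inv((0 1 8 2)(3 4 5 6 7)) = (0 2 8 1)(3 7 6 5 4)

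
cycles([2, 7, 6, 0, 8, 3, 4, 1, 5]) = (0 2 6 4 8 5 3) (1 7) 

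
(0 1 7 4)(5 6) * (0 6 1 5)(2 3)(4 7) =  (0 5 1 4 6)(2 3)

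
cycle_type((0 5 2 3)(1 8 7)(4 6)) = 2.3.4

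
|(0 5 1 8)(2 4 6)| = 12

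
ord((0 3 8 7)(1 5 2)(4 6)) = 12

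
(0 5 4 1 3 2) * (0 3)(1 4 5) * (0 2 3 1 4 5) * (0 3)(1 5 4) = (0 1 2 5 3)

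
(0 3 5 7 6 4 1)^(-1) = (0 1 4 6 7 5 3)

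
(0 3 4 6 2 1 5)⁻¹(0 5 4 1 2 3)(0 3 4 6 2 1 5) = (0 6 5 1 4 3)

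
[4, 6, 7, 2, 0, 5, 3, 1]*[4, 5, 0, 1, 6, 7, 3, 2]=[6, 3, 2, 0, 4, 7, 1, 5]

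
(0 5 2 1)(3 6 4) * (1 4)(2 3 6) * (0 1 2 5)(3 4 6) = (2 6)(3 5 4)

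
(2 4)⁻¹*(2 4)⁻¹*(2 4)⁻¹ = (2 4)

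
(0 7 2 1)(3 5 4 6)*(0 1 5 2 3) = (0 7 3 2 5 4 6)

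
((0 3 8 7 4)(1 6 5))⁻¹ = (0 4 7 8 3)(1 5 6)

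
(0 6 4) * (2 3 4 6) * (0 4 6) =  (0 2 3 6)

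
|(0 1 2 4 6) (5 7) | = 10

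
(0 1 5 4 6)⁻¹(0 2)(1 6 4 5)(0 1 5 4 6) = (0 6 4 5)(1 2)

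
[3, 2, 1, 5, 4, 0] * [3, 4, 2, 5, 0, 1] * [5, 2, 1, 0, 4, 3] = [3, 1, 4, 2, 5, 0]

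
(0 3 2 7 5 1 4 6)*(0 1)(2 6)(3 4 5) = (0 4 2 7 3 6 1 5)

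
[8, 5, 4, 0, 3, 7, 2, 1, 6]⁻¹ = [3, 7, 6, 4, 2, 1, 8, 5, 0]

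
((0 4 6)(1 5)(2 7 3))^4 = (0 4 6)(2 7 3)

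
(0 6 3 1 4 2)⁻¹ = (0 2 4 1 3 6)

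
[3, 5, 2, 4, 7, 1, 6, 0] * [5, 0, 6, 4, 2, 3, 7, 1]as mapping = [0→4, 1→3, 2→6, 3→2, 4→1, 5→0, 6→7, 7→5]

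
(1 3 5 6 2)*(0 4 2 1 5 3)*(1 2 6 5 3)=(0 4 6 2 3 1)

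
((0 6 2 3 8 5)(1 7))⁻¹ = (0 5 8 3 2 6)(1 7)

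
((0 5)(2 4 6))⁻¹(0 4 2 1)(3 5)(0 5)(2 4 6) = (0 3)(1 5 6 4)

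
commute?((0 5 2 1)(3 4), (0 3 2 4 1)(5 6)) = no:(0 5 2 1)(3 4)*(0 3 2 4 1)(5 6) = (0 6 5 4 2)(1 3), (0 3 2 4 1)(5 6)*(0 5 2 1)(3 4) = (0 4)(1 5 6 2 3)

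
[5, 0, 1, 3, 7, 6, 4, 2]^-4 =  [4, 6, 5, 3, 1, 7, 2, 0]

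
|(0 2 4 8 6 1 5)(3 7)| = 14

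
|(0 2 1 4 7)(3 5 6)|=15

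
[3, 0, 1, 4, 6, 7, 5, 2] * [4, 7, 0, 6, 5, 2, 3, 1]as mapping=[0→6, 1→4, 2→7, 3→5, 4→3, 5→1, 6→2, 7→0]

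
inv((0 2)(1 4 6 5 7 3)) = (0 2)(1 3 7 5 6 4)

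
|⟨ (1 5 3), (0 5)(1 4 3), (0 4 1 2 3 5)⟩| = 720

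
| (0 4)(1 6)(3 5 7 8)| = 4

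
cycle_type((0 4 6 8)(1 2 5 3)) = 4^2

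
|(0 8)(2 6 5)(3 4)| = 6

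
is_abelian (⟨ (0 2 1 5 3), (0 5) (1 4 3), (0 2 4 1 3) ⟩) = no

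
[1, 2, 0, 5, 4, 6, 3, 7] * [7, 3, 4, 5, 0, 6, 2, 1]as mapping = [0→3, 1→4, 2→7, 3→6, 4→0, 5→2, 6→5, 7→1]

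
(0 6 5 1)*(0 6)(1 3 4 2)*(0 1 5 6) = (0 1)(2 5 3 4)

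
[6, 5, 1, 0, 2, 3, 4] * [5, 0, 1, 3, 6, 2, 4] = [4, 2, 0, 5, 1, 3, 6]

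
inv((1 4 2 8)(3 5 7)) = (1 8 2 4)(3 7 5)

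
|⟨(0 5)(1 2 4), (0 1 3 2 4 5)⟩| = 720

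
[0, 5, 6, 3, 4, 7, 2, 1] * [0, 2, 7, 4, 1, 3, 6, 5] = [0, 3, 6, 4, 1, 5, 7, 2]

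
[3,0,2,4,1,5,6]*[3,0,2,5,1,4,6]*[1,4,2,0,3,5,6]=[5,0,2,4,1,3,6]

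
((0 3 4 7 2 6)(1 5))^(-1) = (0 6 2 7 4 3)(1 5)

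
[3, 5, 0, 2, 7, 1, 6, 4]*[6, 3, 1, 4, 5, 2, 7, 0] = [4, 2, 6, 1, 0, 3, 7, 5]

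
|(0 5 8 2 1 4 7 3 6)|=9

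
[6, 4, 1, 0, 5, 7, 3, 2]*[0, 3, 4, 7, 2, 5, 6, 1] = [6, 2, 3, 0, 5, 1, 7, 4] 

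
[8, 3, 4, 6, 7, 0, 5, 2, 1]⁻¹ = [5, 8, 7, 1, 2, 6, 3, 4, 0]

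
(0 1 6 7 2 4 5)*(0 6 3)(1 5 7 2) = (0 5 6 2 4 7 1 3)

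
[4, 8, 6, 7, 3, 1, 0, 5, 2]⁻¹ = [6, 5, 8, 4, 0, 7, 2, 3, 1]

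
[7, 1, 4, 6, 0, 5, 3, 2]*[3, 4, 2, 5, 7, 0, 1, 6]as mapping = [0→6, 1→4, 2→7, 3→1, 4→3, 5→0, 6→5, 7→2]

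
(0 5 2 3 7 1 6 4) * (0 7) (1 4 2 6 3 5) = (0 1 3) (2 5 6) (4 7) 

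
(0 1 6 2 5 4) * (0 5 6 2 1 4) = (0 4 5)(1 2 6)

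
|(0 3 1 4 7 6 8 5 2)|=9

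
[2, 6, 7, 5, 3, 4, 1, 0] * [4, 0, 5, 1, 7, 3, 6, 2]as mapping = [0→5, 1→6, 2→2, 3→3, 4→1, 5→7, 6→0, 7→4]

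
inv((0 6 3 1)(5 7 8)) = (0 1 3 6)(5 8 7)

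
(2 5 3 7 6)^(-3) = (2 3 6 5 7)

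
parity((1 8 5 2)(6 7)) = even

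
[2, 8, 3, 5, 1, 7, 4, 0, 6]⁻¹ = [7, 4, 0, 2, 6, 3, 8, 5, 1]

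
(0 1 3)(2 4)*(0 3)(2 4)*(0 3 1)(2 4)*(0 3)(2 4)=(0 3 1)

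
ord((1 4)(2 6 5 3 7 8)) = 6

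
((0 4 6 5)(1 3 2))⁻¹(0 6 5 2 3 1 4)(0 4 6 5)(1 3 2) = (0 1 2 3 6 4 5)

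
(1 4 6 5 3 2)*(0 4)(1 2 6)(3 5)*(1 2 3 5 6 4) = (0 1)(2 3 4)(5 6)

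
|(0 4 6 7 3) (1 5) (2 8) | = 10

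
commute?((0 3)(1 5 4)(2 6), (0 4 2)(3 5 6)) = no:(0 3)(1 5 4)(2 6)*(0 4 2)(3 5 6) = (0 5 2 3 4 1 6), (0 4 2)(3 5 6)*(0 3)(1 5 4)(2 6) = (0 1 5 2 3 4 6)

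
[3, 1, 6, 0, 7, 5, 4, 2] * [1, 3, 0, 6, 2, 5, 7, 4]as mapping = [0→6, 1→3, 2→7, 3→1, 4→4, 5→5, 6→2, 7→0]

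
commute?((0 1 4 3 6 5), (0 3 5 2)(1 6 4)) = no:(0 1 4 3 6 5)*(0 3 5 2)(1 6 4) = (0 6 2)(3 4 5), (0 3 5 2)(1 6 4)*(0 1 4 3 6 5) = (0 6 3)(1 5 2)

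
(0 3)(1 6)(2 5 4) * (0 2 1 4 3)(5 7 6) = (1 5 3 2 7 6 4)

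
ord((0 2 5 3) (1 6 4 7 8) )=20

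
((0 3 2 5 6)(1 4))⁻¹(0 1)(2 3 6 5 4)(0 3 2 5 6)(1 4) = (0 6 1 5 2)(3 4)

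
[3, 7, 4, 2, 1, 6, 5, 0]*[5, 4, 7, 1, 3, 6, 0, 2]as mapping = [0→1, 1→2, 2→3, 3→7, 4→4, 5→0, 6→6, 7→5]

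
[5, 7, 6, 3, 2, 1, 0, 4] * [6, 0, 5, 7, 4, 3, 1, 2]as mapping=[0→3, 1→2, 2→1, 3→7, 4→5, 5→0, 6→6, 7→4]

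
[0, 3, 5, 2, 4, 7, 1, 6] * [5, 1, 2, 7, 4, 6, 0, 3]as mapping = [0→5, 1→7, 2→6, 3→2, 4→4, 5→3, 6→1, 7→0]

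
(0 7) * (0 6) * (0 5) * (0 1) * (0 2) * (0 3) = (0 7 6 5 1 2 3)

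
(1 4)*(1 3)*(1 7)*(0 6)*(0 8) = (0 6 8)(1 4 3 7)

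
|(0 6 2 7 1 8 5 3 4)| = 9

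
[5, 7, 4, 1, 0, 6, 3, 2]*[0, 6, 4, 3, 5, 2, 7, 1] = [2, 1, 5, 6, 0, 7, 3, 4]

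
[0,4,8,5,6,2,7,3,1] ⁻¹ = [0,8,5,7,1,3,4,6,2] 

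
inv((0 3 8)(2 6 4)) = (0 8 3)(2 4 6)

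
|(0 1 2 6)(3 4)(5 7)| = 4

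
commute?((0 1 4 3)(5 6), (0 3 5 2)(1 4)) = no:(0 1 4 3)(5 6) * (0 3 5 2)(1 4) = (0 4 5 6 2), (0 3 5 2)(1 4) * (0 1 4 3)(5 6) = (1 3 6 5 2)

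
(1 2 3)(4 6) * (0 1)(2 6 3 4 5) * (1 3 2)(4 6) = (0 3)(1 4 2 6 5)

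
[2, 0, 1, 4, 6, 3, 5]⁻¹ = [1, 2, 0, 5, 3, 6, 4]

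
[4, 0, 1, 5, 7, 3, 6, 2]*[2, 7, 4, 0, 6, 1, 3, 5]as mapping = [0→6, 1→2, 2→7, 3→1, 4→5, 5→0, 6→3, 7→4]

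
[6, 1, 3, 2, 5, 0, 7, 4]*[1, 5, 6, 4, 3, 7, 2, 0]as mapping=[0→2, 1→5, 2→4, 3→6, 4→7, 5→1, 6→0, 7→3]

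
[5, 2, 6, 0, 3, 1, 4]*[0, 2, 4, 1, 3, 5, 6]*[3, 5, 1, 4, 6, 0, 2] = [0, 6, 2, 3, 5, 1, 4]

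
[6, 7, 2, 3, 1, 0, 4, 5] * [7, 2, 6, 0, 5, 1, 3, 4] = [3, 4, 6, 0, 2, 7, 5, 1]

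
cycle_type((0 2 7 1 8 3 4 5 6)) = 9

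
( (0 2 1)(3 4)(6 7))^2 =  (0 1 2)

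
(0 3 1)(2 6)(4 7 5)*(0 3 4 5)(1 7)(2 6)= (0 4 1 3 7)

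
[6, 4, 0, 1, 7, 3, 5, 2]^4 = [1, 0, 3, 2, 6, 7, 4, 5]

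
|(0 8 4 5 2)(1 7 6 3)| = 20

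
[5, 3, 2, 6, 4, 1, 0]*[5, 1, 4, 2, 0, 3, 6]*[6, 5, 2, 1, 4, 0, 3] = [1, 2, 4, 3, 6, 5, 0]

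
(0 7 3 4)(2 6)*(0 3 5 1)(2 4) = (0 7 5 1)(2 6 4 3)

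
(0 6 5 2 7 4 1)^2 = (0 5 7 1 6 2 4)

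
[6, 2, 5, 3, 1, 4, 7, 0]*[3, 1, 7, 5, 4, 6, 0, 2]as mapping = [0→0, 1→7, 2→6, 3→5, 4→1, 5→4, 6→2, 7→3]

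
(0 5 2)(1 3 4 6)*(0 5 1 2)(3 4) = (0 1 4 6 2 5)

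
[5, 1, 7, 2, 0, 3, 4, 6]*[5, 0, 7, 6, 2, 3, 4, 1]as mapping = [0→3, 1→0, 2→1, 3→7, 4→5, 5→6, 6→2, 7→4]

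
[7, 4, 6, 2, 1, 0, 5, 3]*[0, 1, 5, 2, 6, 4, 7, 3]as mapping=[0→3, 1→6, 2→7, 3→5, 4→1, 5→0, 6→4, 7→2]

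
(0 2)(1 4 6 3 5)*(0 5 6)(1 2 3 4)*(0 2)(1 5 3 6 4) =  (0 6 1 5)(2 3 4)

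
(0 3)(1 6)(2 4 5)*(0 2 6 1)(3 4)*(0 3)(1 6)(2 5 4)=(0 2)(1 6 3 5)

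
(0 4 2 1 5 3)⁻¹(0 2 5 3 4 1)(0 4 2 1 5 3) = (0 2 5 4 1 3)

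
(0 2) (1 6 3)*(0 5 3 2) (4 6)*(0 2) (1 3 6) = (0 2 5 6) (1 4) 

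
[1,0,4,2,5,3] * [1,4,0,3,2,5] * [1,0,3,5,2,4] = [2,0,3,1,4,5] 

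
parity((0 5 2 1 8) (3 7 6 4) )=odd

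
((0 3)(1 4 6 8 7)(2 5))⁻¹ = (0 3)(1 7 8 6 4)(2 5)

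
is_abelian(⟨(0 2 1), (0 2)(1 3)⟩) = no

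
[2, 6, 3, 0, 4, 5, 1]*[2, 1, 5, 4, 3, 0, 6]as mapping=[0→5, 1→6, 2→4, 3→2, 4→3, 5→0, 6→1]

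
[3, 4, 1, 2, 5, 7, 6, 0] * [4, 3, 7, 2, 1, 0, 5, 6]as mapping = [0→2, 1→1, 2→3, 3→7, 4→0, 5→6, 6→5, 7→4]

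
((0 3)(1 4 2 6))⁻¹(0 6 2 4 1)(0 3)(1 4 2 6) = (1 6 2 4 3)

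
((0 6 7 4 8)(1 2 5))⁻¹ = (0 8 4 7 6)(1 5 2)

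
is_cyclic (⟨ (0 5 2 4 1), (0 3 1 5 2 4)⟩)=no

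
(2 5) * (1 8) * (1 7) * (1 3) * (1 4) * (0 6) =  (0 6)(1 8 7 3 4)(2 5)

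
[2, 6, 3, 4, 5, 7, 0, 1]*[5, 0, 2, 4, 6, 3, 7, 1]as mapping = [0→2, 1→7, 2→4, 3→6, 4→3, 5→1, 6→5, 7→0]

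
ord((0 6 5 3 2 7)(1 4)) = 6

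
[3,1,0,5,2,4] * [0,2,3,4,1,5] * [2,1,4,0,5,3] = [5,4,2,3,0,1]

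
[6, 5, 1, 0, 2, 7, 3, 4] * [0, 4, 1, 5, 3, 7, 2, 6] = [2, 7, 4, 0, 1, 6, 5, 3]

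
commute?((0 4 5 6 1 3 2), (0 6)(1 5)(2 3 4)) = no:(0 4 5 6 1 3 2)*(0 6)(1 5)(2 3 4) = (0 2 6 5)(1 4), (0 6)(1 5)(2 3 4)*(0 4 5 6 1 3 2) = (0 1 6 4)(3 5)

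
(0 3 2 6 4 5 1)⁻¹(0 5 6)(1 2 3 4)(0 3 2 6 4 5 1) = (0 6 2 5)(1 4 3)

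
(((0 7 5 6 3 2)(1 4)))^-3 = (0 6)(1 4)(2 5)(3 7)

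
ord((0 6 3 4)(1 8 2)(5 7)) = 12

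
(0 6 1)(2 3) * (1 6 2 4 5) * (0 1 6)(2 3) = (0 3 4 5 6)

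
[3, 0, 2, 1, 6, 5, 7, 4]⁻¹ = [1, 3, 2, 0, 7, 5, 4, 6]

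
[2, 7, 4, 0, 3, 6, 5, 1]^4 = [0, 1, 2, 3, 4, 5, 6, 7]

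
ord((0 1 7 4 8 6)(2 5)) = 6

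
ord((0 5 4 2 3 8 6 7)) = 8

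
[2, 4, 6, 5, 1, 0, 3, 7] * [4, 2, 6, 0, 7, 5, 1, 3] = [6, 7, 1, 5, 2, 4, 0, 3]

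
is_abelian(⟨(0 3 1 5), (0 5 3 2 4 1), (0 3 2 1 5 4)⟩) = no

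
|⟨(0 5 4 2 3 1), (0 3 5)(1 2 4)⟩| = 120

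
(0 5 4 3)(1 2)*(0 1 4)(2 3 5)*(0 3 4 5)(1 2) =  (0 1 4)(2 5 3)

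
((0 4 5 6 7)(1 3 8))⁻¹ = (0 7 6 5 4)(1 8 3)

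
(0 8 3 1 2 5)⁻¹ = (0 5 2 1 3 8)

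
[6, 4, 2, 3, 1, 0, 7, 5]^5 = [6, 4, 2, 3, 1, 0, 7, 5]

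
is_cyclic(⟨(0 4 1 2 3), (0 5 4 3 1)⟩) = no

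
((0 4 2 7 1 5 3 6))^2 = (0 2 1 3)(4 7 5 6)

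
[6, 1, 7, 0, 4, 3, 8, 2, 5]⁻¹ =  [3, 1, 7, 5, 4, 8, 0, 2, 6]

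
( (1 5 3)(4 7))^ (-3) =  (4 7)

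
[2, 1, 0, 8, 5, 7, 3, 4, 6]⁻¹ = [2, 1, 0, 6, 7, 4, 8, 5, 3]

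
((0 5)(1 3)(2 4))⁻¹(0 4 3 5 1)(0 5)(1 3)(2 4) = (0 3 5 2 1)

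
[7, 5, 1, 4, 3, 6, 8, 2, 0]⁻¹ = [8, 2, 7, 4, 3, 1, 5, 0, 6]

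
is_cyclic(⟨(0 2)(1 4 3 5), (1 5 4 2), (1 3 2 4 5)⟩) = no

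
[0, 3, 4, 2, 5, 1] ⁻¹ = [0, 5, 3, 1, 2, 4] 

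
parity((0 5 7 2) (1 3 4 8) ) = even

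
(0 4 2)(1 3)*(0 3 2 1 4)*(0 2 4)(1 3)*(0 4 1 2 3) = (0 3 4)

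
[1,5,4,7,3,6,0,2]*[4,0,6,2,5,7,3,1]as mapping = [0→0,1→7,2→5,3→1,4→2,5→3,6→4,7→6]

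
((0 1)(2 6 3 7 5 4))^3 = (0 1)(2 7)(3 4)(5 6)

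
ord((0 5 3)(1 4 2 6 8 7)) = 6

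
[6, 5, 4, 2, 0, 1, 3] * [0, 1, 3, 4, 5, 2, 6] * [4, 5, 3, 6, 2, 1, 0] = [0, 3, 1, 6, 4, 5, 2] 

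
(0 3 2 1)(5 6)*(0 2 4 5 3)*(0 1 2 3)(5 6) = (0 1 3 4 6)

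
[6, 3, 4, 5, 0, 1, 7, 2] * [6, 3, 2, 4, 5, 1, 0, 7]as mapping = [0→0, 1→4, 2→5, 3→1, 4→6, 5→3, 6→7, 7→2]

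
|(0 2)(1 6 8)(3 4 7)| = 6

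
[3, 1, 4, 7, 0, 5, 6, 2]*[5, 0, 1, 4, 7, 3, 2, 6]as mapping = [0→4, 1→0, 2→7, 3→6, 4→5, 5→3, 6→2, 7→1]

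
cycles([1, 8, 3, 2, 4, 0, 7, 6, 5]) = (0 1 8 5)(2 3)(6 7)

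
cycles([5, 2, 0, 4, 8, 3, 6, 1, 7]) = (0 5 3 4 8 7 1 2)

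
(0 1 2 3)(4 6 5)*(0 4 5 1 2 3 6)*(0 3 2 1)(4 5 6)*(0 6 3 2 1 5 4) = (0 5 3 4 2)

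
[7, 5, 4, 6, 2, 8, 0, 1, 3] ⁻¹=[6, 7, 4, 8, 2, 1, 3, 0, 5] 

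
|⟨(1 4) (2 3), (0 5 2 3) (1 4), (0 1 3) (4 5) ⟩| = 720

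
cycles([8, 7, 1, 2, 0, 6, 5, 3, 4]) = (0 8 4)(1 7 3 2)(5 6)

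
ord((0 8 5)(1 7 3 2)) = 12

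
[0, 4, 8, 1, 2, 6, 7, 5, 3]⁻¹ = [0, 3, 4, 8, 1, 7, 5, 6, 2]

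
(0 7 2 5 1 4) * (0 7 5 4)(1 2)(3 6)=(0 5 2 4 7 1)(3 6)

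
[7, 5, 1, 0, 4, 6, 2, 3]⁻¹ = [3, 2, 6, 7, 4, 1, 5, 0]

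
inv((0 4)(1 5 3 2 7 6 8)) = (0 4)(1 8 6 7 2 3 5)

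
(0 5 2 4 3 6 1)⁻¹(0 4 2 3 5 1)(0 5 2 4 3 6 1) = (0 5 3 4 6 2)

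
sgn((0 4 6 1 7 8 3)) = 1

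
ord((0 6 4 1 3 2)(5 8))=6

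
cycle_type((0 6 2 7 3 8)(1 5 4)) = 3.6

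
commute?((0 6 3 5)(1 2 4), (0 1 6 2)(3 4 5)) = no:(0 6 3 5)(1 2 4)*(0 1 6 2)(3 4 5) = (0 2 5 1)(4 6), (0 1 6 2)(3 4 5)*(0 6 3 5)(1 2 4) = (0 2 6 4)(1 3)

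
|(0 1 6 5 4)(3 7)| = 10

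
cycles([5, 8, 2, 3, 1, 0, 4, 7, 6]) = (0 5)(1 8 6 4)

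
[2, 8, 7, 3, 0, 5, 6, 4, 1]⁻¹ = [4, 8, 0, 3, 7, 5, 6, 2, 1]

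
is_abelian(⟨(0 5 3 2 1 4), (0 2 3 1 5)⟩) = no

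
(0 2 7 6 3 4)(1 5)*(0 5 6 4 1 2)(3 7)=(1 6 7 4 5 2 3)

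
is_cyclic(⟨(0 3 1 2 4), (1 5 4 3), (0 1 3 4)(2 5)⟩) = no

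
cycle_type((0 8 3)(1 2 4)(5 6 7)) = 3^3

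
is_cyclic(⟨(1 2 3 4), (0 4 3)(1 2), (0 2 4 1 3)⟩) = no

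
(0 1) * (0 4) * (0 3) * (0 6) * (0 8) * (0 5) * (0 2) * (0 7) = (0 1 4 3 6 8 5 2 7)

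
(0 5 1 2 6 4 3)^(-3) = (0 6 5 4 1 3 2)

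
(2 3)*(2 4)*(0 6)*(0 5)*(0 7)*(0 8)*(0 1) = (0 6 5 7 8 1)(2 3 4)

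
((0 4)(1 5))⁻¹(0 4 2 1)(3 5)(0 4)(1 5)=(0 2 5 4)(1 3)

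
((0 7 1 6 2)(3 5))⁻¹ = (0 2 6 1 7)(3 5)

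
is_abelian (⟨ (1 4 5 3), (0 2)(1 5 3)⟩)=no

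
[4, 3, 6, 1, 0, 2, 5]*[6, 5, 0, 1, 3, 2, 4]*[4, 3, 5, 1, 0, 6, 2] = [1, 3, 0, 6, 2, 4, 5]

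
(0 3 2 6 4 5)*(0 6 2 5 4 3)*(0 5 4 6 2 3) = (0 5 2 3 4 6)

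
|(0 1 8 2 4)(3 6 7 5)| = 20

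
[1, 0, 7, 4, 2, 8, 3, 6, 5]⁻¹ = [1, 0, 4, 6, 3, 8, 7, 2, 5]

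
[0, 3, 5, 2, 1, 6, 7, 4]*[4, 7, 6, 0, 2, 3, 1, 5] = [4, 0, 3, 6, 7, 1, 5, 2]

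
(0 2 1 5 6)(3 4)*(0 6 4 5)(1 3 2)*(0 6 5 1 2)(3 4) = (0 2 4)(1 6 5 3)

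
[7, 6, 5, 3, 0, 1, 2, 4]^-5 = [7, 5, 6, 3, 0, 2, 1, 4]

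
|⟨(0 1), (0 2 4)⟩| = 24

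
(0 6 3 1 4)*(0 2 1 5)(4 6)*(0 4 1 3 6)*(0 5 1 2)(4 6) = (0 2 3 1 5 6 4)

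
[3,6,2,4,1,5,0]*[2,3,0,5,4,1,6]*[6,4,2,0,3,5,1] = [5,1,6,3,0,4,2]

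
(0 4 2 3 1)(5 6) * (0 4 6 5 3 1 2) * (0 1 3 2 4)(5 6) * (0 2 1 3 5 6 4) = (0 6 1 2 5 4 3)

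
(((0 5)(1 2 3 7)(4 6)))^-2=(1 3)(2 7)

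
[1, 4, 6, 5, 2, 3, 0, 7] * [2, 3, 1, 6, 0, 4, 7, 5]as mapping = [0→3, 1→0, 2→7, 3→4, 4→1, 5→6, 6→2, 7→5]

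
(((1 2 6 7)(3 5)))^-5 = (1 7 6 2)(3 5)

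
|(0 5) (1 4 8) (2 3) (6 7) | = 6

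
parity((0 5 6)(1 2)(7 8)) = even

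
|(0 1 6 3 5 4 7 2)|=8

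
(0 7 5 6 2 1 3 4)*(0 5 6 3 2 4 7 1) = (0 1 2)(3 7 6 4 5)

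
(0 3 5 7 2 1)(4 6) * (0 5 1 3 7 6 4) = (0 7 2 3 1 5 6)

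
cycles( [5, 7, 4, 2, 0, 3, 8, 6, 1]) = (0 5 3 2 4)(1 7 6 8)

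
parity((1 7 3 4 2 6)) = odd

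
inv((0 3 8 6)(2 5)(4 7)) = (0 6 8 3)(2 5)(4 7)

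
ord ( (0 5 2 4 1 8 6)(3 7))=14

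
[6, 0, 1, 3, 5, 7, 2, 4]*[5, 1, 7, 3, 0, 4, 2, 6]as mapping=[0→2, 1→5, 2→1, 3→3, 4→4, 5→6, 6→7, 7→0]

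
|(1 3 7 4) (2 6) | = 4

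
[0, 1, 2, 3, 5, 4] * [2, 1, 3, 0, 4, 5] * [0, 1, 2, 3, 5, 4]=[2, 1, 3, 0, 4, 5]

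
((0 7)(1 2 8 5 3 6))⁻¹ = (0 7)(1 6 3 5 8 2)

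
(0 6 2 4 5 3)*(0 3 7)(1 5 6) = (0 1 5 7)(2 4 6)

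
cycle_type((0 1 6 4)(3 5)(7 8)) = 2^2.4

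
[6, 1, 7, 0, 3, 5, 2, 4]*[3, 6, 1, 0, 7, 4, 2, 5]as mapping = [0→2, 1→6, 2→5, 3→3, 4→0, 5→4, 6→1, 7→7]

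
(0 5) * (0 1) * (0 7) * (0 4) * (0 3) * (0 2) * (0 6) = (0 5 1 7 4 3 2 6)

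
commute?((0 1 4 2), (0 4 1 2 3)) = no:(0 1 4 2)*(0 4 1 2 3) = (0 2 4 3), (0 4 1 2 3)*(0 1 4 2) = (0 2 3 1)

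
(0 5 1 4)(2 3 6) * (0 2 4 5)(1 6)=(1 5 6 4 2 3)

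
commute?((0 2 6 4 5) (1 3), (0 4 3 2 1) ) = no:(0 2 6 4 5) (1 3)*(0 4 3 2 1) = (0 1 2 6 3) (4 5), (0 4 3 2 1)*(0 2 6 4 5) (1 3) = (0 5) (1 2 3 6 4) 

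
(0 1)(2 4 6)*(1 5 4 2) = (0 5 4 6 1)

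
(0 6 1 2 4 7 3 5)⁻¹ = (0 5 3 7 4 2 1 6)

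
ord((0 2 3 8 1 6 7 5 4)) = 9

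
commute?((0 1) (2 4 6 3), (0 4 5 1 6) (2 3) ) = no:(0 1) (2 4 6 3) * (0 4 5 1 6) (2 3) = (0 6 2 5 1 4), (0 4 5 1 6) (2 3) * (0 1) (2 4 6 3) = (0 6 1 3 4 5) 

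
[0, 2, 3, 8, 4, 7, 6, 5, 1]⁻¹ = [0, 8, 1, 2, 4, 7, 6, 5, 3]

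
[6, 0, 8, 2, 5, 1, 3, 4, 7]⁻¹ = [1, 5, 3, 6, 7, 4, 0, 8, 2]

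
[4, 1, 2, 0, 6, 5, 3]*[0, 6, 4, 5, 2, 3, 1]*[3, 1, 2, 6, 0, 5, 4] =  [2, 4, 0, 3, 1, 6, 5]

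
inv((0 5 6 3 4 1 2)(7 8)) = (0 2 1 4 3 6 5)(7 8)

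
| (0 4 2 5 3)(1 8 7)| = 15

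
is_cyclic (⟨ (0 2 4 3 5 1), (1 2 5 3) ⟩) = no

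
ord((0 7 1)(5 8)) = 6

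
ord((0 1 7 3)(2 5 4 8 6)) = 20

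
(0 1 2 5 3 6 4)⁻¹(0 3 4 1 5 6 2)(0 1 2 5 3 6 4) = (0 2 3 4 5 1 6)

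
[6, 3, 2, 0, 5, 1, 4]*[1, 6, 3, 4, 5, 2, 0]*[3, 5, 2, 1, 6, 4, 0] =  [3, 6, 1, 5, 2, 0, 4]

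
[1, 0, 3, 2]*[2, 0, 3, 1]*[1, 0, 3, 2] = [1, 3, 0, 2]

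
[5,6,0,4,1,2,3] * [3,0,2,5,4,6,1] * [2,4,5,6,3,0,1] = [1,4,6,3,2,5,0]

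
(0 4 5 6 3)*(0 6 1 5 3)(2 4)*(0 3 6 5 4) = (0 2)(1 4 6 3 5)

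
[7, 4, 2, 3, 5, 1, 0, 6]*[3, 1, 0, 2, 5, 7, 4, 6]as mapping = [0→6, 1→5, 2→0, 3→2, 4→7, 5→1, 6→3, 7→4]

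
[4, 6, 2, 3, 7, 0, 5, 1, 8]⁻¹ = [5, 7, 2, 3, 0, 6, 1, 4, 8]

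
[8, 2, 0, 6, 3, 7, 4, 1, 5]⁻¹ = [2, 7, 1, 4, 6, 8, 3, 5, 0]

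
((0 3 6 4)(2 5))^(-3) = (0 3 6 4)(2 5)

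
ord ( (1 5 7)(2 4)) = 6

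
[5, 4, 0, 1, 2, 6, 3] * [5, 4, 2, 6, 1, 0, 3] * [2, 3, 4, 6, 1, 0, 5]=[2, 3, 0, 1, 4, 6, 5]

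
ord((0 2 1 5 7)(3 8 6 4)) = 20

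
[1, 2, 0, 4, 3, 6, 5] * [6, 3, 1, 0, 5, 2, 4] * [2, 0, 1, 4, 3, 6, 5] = [4, 0, 5, 6, 2, 3, 1]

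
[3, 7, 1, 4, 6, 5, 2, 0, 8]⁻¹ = [7, 2, 6, 0, 3, 5, 4, 1, 8]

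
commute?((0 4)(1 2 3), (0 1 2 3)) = no:(0 4)(1 2 3)*(0 1 2 3) = (0 4 1 3 2), (0 1 2 3)*(0 4)(1 2 3) = (0 2 1 3 4)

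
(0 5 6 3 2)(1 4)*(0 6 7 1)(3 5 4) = (0 4)(1 3 2 6 5 7)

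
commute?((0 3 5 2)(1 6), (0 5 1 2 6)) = no:(0 3 5 2)(1 6) * (0 5 1 2 6) = (0 3 1)(2 5 6), (0 5 1 2 6) * (0 3 5 2)(1 6) = (0 2 1)(3 5 6)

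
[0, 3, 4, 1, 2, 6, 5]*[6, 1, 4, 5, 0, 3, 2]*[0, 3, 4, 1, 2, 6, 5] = [5, 6, 0, 3, 2, 4, 1]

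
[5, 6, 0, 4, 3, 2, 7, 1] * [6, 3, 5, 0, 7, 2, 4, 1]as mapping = [0→2, 1→4, 2→6, 3→7, 4→0, 5→5, 6→1, 7→3]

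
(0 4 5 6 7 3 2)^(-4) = (0 6 2 5 3 4 7)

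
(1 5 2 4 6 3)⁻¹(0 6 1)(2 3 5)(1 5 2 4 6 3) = (0 3 5)(1 2 4)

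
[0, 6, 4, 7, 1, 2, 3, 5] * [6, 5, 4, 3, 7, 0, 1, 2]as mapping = [0→6, 1→1, 2→7, 3→2, 4→5, 5→4, 6→3, 7→0]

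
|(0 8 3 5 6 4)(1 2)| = 6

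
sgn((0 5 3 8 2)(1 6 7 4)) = -1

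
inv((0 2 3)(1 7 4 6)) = (0 3 2)(1 6 4 7)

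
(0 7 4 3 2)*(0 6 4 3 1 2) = (0 7 3)(1 2 6 4)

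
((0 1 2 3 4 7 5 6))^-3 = (0 7 2 6 4 1 5 3)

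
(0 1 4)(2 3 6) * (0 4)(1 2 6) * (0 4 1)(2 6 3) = (0 6 3)(1 4)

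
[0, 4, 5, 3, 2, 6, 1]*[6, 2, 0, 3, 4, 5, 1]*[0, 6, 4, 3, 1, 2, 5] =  [5, 1, 2, 3, 0, 6, 4]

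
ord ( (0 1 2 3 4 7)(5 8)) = 6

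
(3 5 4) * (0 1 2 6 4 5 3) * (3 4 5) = (0 1 2 6 5 3 4)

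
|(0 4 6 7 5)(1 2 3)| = 15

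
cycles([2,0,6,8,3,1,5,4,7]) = (0 2 6 5 1)(3 8 7 4)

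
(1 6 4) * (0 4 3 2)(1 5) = (0 4 5 1 6 3 2)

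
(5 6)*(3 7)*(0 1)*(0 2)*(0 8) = (0 1 2 8)(3 7)(5 6)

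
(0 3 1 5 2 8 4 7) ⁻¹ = (0 7 4 8 2 5 1 3) 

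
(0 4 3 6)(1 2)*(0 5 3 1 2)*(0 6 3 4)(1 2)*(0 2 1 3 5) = (0 2 3 5 4 1 6)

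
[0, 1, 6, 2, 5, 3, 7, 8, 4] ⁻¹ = [0, 1, 3, 5, 8, 4, 2, 6, 7] 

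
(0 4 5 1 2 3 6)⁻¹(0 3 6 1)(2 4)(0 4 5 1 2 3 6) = (0 2 4 6)(3 5)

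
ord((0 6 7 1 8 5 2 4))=8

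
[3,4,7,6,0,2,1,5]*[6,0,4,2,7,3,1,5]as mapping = [0→2,1→7,2→5,3→1,4→6,5→4,6→0,7→3]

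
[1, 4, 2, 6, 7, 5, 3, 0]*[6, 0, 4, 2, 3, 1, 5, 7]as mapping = [0→0, 1→3, 2→4, 3→5, 4→7, 5→1, 6→2, 7→6]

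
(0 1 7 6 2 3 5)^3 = (0 6 5 7 3 1 2)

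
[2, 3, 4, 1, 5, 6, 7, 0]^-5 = [2, 3, 4, 1, 5, 6, 7, 0]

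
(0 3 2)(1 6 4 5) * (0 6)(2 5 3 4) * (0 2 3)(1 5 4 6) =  (0 6 3 4)(1 2)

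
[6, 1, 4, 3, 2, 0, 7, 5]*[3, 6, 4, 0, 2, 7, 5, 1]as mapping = [0→5, 1→6, 2→2, 3→0, 4→4, 5→3, 6→1, 7→7]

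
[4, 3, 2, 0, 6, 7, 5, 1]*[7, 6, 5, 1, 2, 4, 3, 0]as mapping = [0→2, 1→1, 2→5, 3→7, 4→3, 5→0, 6→4, 7→6]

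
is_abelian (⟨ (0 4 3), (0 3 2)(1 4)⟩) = no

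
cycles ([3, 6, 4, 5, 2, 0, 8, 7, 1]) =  (0 3 5)(1 6 8)(2 4)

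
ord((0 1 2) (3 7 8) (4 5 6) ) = 3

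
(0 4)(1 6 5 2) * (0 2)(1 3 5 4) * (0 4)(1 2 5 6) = (0 2 3 6)(4 5)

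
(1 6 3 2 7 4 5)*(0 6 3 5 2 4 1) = (0 6 5)(1 3 4 2 7)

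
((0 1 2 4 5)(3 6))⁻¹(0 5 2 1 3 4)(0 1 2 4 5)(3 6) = (0 4 2 6 5 1)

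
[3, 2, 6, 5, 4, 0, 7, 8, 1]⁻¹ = [5, 8, 1, 0, 4, 3, 2, 6, 7]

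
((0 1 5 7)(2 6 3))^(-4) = (2 3 6)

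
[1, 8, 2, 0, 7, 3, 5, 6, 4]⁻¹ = [3, 0, 2, 5, 8, 6, 7, 4, 1]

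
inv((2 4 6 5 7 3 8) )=(2 8 3 7 5 6 4) 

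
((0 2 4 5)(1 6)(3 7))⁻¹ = (0 5 4 2)(1 6)(3 7)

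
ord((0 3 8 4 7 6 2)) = 7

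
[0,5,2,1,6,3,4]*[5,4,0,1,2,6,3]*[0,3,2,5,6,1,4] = [1,4,0,6,5,3,2]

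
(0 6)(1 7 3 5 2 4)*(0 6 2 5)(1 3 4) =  (0 2 1 7 4 3)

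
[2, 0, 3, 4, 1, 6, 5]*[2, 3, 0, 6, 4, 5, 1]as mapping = [0→0, 1→2, 2→6, 3→4, 4→3, 5→1, 6→5]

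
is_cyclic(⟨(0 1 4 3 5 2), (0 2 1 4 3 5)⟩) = no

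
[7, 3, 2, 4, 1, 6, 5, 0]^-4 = [0, 4, 2, 1, 3, 5, 6, 7]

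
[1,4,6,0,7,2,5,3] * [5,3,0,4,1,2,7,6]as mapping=[0→3,1→1,2→7,3→5,4→6,5→0,6→2,7→4]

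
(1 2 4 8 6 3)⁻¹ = (1 3 6 8 4 2)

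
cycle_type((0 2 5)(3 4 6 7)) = 3.4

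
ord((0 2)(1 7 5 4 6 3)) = 6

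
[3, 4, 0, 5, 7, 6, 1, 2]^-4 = [1, 0, 6, 4, 3, 7, 2, 5]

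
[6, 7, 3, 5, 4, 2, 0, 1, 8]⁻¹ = [6, 7, 5, 2, 4, 3, 0, 1, 8]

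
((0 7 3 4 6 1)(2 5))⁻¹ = (0 1 6 4 3 7)(2 5)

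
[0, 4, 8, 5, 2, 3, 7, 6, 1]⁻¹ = [0, 8, 4, 5, 1, 3, 7, 6, 2]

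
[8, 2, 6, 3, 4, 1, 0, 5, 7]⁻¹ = [6, 5, 1, 3, 4, 7, 2, 8, 0]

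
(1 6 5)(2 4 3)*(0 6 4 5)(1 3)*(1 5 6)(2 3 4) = (0 1 2 6)(4 5)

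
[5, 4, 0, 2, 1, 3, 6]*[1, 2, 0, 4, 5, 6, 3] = [6, 5, 1, 0, 2, 4, 3]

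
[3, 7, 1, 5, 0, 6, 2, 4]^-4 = [2, 3, 0, 1, 6, 7, 4, 5]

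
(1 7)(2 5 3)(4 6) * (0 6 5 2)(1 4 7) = (0 6 7 4 5 3)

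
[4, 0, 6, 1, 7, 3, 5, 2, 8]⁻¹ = [1, 3, 7, 5, 0, 6, 2, 4, 8]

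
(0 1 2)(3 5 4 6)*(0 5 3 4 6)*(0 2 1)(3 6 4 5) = (2 3 6 5 4)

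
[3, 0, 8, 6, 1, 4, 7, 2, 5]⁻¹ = [1, 4, 7, 0, 5, 8, 3, 6, 2]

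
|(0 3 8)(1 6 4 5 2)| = 15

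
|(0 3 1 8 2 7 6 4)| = 8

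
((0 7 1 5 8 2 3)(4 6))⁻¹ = (0 3 2 8 5 1 7)(4 6)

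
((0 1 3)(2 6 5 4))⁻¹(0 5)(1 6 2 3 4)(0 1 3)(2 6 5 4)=(0 2 3 5 6)(1 4)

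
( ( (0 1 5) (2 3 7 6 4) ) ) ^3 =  (2 6 3 4 7) 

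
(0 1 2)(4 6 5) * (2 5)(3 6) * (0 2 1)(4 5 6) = (1 6)(3 4)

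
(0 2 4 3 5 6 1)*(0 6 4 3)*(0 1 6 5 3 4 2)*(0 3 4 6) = (0 3 4 1 5 2 6)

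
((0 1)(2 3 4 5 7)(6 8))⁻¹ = (0 1)(2 7 5 4 3)(6 8)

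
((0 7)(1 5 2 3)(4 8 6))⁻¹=(0 7)(1 3 2 5)(4 6 8)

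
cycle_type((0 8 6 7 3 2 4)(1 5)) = 2.7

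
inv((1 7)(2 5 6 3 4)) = (1 7)(2 4 3 6 5)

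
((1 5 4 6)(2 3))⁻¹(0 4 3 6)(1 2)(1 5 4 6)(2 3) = (0 6 2 1)(3 5)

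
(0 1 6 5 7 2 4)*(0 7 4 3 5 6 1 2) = (0 2 3 5 4 7)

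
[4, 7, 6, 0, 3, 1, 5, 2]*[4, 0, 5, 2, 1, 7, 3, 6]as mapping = [0→1, 1→6, 2→3, 3→4, 4→2, 5→0, 6→7, 7→5]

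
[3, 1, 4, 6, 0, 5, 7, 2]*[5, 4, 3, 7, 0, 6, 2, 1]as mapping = [0→7, 1→4, 2→0, 3→2, 4→5, 5→6, 6→1, 7→3]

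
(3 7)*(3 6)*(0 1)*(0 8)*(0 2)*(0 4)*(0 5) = (0 1 8 2 4 5)(3 7 6)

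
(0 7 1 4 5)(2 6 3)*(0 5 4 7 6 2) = (0 6 3)(1 7)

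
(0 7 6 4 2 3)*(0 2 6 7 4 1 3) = (0 4 6 1 3 2)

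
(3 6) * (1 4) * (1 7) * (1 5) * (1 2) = (1 4 7 5 2)(3 6)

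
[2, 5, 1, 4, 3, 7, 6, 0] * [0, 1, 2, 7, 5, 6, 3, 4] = [2, 6, 1, 5, 7, 4, 3, 0]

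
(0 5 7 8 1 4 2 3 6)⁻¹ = (0 6 3 2 4 1 8 7 5)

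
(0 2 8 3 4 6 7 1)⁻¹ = (0 1 7 6 4 3 8 2)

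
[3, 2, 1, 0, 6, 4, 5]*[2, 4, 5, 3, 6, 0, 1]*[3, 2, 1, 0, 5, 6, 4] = [0, 6, 5, 1, 2, 4, 3]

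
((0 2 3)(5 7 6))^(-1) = (0 3 2)(5 6 7)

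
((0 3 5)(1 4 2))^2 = (0 5 3)(1 2 4)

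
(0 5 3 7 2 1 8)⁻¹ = (0 8 1 2 7 3 5)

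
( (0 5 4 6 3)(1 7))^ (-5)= (1 7)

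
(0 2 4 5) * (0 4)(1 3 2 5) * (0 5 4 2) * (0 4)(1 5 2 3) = (3 4 5)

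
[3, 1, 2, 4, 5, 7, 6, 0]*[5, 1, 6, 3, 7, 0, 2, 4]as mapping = [0→3, 1→1, 2→6, 3→7, 4→0, 5→4, 6→2, 7→5]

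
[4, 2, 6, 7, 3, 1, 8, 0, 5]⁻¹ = [7, 5, 1, 4, 0, 8, 2, 3, 6]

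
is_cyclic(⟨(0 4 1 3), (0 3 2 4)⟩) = no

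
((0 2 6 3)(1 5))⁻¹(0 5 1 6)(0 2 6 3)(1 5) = (1 5 3 2)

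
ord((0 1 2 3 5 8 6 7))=8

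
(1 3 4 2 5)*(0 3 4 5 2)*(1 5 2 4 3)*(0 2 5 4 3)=(0 1)(2 3 5 4)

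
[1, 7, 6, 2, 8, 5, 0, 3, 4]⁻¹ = [6, 0, 3, 7, 8, 5, 2, 1, 4]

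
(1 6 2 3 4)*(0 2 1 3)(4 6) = (0 2)(1 4 3 6)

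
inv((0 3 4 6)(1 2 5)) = (0 6 4 3)(1 5 2)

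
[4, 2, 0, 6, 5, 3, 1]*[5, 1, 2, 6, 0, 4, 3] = [0, 2, 5, 3, 4, 6, 1]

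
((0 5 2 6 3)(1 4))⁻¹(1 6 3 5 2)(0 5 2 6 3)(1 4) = (0 2 6 4 3)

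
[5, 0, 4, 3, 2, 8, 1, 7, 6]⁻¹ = [1, 6, 4, 3, 2, 0, 8, 7, 5]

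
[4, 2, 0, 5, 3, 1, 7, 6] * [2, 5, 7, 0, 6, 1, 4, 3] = [6, 7, 2, 1, 0, 5, 3, 4] 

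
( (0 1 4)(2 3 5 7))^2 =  (0 4 1)(2 5)(3 7)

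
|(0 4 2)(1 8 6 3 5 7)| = 6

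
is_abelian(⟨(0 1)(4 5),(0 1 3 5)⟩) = no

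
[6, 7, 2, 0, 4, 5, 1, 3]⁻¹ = [3, 6, 2, 7, 4, 5, 0, 1]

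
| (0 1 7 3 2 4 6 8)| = 8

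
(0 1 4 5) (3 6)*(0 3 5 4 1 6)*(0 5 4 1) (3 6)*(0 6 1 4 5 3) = (1 6 5) 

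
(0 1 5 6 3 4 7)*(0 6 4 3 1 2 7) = (0 2 7 6 1 5 4) 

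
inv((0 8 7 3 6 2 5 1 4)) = (0 4 1 5 2 6 3 7 8)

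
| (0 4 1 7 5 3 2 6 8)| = 9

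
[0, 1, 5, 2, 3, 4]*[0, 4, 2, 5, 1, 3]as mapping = [0→0, 1→4, 2→3, 3→2, 4→5, 5→1]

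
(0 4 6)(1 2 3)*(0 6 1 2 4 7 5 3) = (0 7 5 3 2)(1 4)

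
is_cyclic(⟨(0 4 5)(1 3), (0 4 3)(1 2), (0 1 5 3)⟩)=no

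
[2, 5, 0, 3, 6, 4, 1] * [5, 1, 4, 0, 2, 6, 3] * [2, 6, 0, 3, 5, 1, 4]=[5, 4, 1, 2, 3, 0, 6]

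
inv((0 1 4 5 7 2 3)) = (0 3 2 7 5 4 1)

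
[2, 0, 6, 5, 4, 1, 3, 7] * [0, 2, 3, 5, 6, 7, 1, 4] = [3, 0, 1, 7, 6, 2, 5, 4]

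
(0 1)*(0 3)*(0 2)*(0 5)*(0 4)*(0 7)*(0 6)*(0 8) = (0 1 3 2 5 4 7 6 8)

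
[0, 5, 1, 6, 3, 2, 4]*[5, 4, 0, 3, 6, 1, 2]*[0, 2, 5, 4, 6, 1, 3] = [1, 2, 6, 5, 4, 0, 3]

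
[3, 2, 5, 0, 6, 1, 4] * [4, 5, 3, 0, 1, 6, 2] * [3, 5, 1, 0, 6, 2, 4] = [3, 0, 4, 6, 1, 2, 5]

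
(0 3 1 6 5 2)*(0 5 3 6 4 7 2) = (0 6 3 1 4 7 2 5) 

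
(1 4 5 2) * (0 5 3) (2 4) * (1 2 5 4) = (0 4 3) (1 5) 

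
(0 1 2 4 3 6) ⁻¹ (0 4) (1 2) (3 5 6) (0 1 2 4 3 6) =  (0 6 5) (1 3) (2 4) 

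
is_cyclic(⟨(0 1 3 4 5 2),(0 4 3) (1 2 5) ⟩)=no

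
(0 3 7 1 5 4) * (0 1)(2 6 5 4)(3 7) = (0 7)(1 4)(2 6 5)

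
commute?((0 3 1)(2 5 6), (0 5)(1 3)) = no:(0 3 1)(2 5 6) * (0 5)(1 3) = (0 1 5 6 2), (0 5)(1 3) * (0 3 1)(2 5 6) = (0 6 2 5 3)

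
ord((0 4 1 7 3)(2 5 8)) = 15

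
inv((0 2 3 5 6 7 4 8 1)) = (0 1 8 4 7 6 5 3 2)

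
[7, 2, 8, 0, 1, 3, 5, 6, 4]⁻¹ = [3, 4, 1, 5, 8, 6, 7, 0, 2]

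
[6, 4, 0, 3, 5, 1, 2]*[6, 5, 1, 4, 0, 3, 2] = [2, 0, 6, 4, 3, 5, 1]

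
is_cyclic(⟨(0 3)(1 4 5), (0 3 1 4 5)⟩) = no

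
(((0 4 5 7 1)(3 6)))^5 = (3 6)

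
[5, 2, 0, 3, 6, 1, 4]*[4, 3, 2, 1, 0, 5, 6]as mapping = [0→5, 1→2, 2→4, 3→1, 4→6, 5→3, 6→0]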